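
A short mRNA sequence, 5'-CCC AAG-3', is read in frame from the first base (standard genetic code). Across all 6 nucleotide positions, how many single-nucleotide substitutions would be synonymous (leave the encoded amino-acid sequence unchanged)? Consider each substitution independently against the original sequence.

4

Codon 1 (CCC, Pro): 3 synonymous substitutions.
Codon 2 (AAG, Lys): 1 synonymous substitution.
Total: 3 + 1 = 4.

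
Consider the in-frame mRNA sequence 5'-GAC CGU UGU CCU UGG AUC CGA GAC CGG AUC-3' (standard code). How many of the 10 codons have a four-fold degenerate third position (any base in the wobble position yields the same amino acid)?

4

Codon 1 GAC (Asp): third position 2-fold.
Codon 2 CGU (Arg): third position 4-fold.
Codon 3 UGU (Cys): third position 2-fold.
Codon 4 CCU (Pro): third position 4-fold.
Codon 5 UGG (Trp): third position 1-fold.
Codon 6 AUC (Ile): third position 3-fold.
Codon 7 CGA (Arg): third position 4-fold.
Codon 8 GAC (Asp): third position 2-fold.
Codon 9 CGG (Arg): third position 4-fold.
Codon 10 AUC (Ile): third position 3-fold.
Four-fold degenerate third positions: 4.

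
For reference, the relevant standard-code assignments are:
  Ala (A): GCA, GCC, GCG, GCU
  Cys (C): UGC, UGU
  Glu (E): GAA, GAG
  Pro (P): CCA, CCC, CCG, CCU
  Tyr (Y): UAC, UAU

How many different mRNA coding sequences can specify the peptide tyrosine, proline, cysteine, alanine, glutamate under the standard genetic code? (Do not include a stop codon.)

128

Tyr: 2 codons.
Pro: 4 codons.
Cys: 2 codons.
Ala: 4 codons.
Glu: 2 codons.
2 × 4 × 2 × 4 × 2 = 128.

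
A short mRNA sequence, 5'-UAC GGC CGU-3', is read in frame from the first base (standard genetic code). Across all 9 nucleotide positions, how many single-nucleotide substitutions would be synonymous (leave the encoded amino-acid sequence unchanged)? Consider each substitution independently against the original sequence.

7

Codon 1 (UAC, Tyr): 1 synonymous substitution.
Codon 2 (GGC, Gly): 3 synonymous substitutions.
Codon 3 (CGU, Arg): 3 synonymous substitutions.
Total: 1 + 3 + 3 = 7.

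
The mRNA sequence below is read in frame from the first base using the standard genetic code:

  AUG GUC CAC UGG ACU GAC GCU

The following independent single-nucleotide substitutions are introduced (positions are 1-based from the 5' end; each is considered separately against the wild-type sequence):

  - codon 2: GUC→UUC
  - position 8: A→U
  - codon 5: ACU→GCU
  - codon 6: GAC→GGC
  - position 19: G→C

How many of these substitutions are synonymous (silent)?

0

Codon 2: GUC (Val) → UUC (Phe) — missense.
Codon 3: CAC (His) → CUC (Leu) — missense.
Codon 5: ACU (Thr) → GCU (Ala) — missense.
Codon 6: GAC (Asp) → GGC (Gly) — missense.
Codon 7: GCU (Ala) → CCU (Pro) — missense.
Synonymous: 0 of 5.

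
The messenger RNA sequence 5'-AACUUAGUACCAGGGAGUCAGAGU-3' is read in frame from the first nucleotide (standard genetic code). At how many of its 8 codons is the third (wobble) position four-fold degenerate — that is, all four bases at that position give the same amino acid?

3

Codon 1 AAC (Asn): third position 2-fold.
Codon 2 UUA (Leu): third position 2-fold.
Codon 3 GUA (Val): third position 4-fold.
Codon 4 CCA (Pro): third position 4-fold.
Codon 5 GGG (Gly): third position 4-fold.
Codon 6 AGU (Ser): third position 2-fold.
Codon 7 CAG (Gln): third position 2-fold.
Codon 8 AGU (Ser): third position 2-fold.
Four-fold degenerate third positions: 3.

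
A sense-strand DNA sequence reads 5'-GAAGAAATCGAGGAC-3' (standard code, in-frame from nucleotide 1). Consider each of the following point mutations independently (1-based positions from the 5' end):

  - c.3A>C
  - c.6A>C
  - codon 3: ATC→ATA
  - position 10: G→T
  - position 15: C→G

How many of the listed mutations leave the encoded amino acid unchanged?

1

Codon 1: GAA (Glu) → GAC (Asp) — missense.
Codon 2: GAA (Glu) → GAC (Asp) — missense.
Codon 3: ATC (Ile) → ATA (Ile) — synonymous.
Codon 4: GAG (Glu) → TAG (Stop) — nonsense.
Codon 5: GAC (Asp) → GAG (Glu) — missense.
Synonymous: 1 of 5.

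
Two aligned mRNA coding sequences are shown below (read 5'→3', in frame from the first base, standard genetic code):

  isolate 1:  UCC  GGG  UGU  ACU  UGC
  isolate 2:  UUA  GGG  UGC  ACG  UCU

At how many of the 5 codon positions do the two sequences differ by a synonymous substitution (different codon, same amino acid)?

Codon 1: UCC Ser / UUA Leu — nonsynonymous.
Codon 2: GGG Gly / GGG Gly — identical.
Codon 3: UGU Cys / UGC Cys — synonymous.
Codon 4: ACU Thr / ACG Thr — synonymous.
Codon 5: UGC Cys / UCU Ser — nonsynonymous.
Synonymous differences: 2.

2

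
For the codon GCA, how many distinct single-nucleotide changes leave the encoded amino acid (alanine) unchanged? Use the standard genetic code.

3

Position 1: none → 0 synonymous.
Position 2: none → 0 synonymous.
Position 3: GCU, GCC, GCG → 3 synonymous.
Total: 0 + 0 + 3 = 3.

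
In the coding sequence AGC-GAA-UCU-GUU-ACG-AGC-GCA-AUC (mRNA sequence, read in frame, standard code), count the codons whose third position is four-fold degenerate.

Codon 1 AGC (Ser): third position 2-fold.
Codon 2 GAA (Glu): third position 2-fold.
Codon 3 UCU (Ser): third position 4-fold.
Codon 4 GUU (Val): third position 4-fold.
Codon 5 ACG (Thr): third position 4-fold.
Codon 6 AGC (Ser): third position 2-fold.
Codon 7 GCA (Ala): third position 4-fold.
Codon 8 AUC (Ile): third position 3-fold.
Four-fold degenerate third positions: 4.

4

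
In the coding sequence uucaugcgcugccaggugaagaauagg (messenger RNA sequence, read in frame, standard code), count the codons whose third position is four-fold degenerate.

2

Codon 1 UUC (Phe): third position 2-fold.
Codon 2 AUG (Met): third position 1-fold.
Codon 3 CGC (Arg): third position 4-fold.
Codon 4 UGC (Cys): third position 2-fold.
Codon 5 CAG (Gln): third position 2-fold.
Codon 6 GUG (Val): third position 4-fold.
Codon 7 AAG (Lys): third position 2-fold.
Codon 8 AAU (Asn): third position 2-fold.
Codon 9 AGG (Arg): third position 2-fold.
Four-fold degenerate third positions: 2.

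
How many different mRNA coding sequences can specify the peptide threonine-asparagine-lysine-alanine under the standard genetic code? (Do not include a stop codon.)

Thr: 4 codons.
Asn: 2 codons.
Lys: 2 codons.
Ala: 4 codons.
4 × 2 × 2 × 4 = 64.

64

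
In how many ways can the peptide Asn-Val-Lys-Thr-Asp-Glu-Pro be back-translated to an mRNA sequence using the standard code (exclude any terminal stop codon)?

1024

Asn: 2 codons.
Val: 4 codons.
Lys: 2 codons.
Thr: 4 codons.
Asp: 2 codons.
Glu: 2 codons.
Pro: 4 codons.
2 × 4 × 2 × 4 × 2 × 2 × 4 = 1024.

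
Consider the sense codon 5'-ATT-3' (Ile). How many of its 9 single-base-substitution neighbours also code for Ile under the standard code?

Position 1: none → 0 synonymous.
Position 2: none → 0 synonymous.
Position 3: ATC, ATA → 2 synonymous.
Total: 0 + 0 + 2 = 2.

2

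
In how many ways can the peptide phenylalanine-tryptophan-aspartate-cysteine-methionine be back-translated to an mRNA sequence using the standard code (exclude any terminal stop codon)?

Phe: 2 codons.
Trp: 1 codon.
Asp: 2 codons.
Cys: 2 codons.
Met: 1 codon.
2 × 1 × 2 × 2 × 1 = 8.

8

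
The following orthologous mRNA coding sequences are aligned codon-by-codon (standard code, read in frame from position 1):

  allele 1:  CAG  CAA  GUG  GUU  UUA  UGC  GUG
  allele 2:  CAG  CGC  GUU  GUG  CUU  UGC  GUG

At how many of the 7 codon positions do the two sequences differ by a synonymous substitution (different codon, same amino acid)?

3

Codon 1: CAG Gln / CAG Gln — identical.
Codon 2: CAA Gln / CGC Arg — nonsynonymous.
Codon 3: GUG Val / GUU Val — synonymous.
Codon 4: GUU Val / GUG Val — synonymous.
Codon 5: UUA Leu / CUU Leu — synonymous.
Codon 6: UGC Cys / UGC Cys — identical.
Codon 7: GUG Val / GUG Val — identical.
Synonymous differences: 3.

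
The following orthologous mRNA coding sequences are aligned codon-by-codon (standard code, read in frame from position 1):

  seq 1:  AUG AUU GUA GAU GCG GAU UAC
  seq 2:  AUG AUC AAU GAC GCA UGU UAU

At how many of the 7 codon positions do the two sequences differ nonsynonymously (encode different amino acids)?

Codon 1: AUG Met / AUG Met — identical.
Codon 2: AUU Ile / AUC Ile — synonymous.
Codon 3: GUA Val / AAU Asn — nonsynonymous.
Codon 4: GAU Asp / GAC Asp — synonymous.
Codon 5: GCG Ala / GCA Ala — synonymous.
Codon 6: GAU Asp / UGU Cys — nonsynonymous.
Codon 7: UAC Tyr / UAU Tyr — synonymous.
Nonsynonymous differences: 2.

2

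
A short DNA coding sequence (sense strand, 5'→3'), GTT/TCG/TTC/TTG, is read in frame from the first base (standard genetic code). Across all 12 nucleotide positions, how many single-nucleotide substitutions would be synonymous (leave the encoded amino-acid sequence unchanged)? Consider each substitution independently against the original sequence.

9

Codon 1 (GTT, Val): 3 synonymous substitutions.
Codon 2 (TCG, Ser): 3 synonymous substitutions.
Codon 3 (TTC, Phe): 1 synonymous substitution.
Codon 4 (TTG, Leu): 2 synonymous substitutions.
Total: 3 + 3 + 1 + 2 = 9.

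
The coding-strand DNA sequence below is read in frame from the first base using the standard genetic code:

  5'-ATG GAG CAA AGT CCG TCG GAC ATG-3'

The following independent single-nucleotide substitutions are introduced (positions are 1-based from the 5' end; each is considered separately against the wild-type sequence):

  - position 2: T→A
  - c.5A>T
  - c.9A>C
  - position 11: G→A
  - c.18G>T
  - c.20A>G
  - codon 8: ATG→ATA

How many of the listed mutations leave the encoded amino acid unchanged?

1

Codon 1: ATG (Met) → AAG (Lys) — missense.
Codon 2: GAG (Glu) → GTG (Val) — missense.
Codon 3: CAA (Gln) → CAC (His) — missense.
Codon 4: AGT (Ser) → AAT (Asn) — missense.
Codon 6: TCG (Ser) → TCT (Ser) — synonymous.
Codon 7: GAC (Asp) → GGC (Gly) — missense.
Codon 8: ATG (Met) → ATA (Ile) — missense.
Synonymous: 1 of 7.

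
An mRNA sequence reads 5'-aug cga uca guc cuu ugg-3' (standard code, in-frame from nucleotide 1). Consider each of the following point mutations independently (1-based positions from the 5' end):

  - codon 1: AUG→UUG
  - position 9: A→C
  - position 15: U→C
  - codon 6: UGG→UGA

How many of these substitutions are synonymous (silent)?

Codon 1: AUG (Met) → UUG (Leu) — missense.
Codon 3: UCA (Ser) → UCC (Ser) — synonymous.
Codon 5: CUU (Leu) → CUC (Leu) — synonymous.
Codon 6: UGG (Trp) → UGA (Stop) — nonsense.
Synonymous: 2 of 4.

2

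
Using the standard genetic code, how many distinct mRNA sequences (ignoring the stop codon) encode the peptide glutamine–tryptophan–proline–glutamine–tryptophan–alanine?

64

Gln: 2 codons.
Trp: 1 codon.
Pro: 4 codons.
Gln: 2 codons.
Trp: 1 codon.
Ala: 4 codons.
2 × 1 × 4 × 2 × 1 × 4 = 64.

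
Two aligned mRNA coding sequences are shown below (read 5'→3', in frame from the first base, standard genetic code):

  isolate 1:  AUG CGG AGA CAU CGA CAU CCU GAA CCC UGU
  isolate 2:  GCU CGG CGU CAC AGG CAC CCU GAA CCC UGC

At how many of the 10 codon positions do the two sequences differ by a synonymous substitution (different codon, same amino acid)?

5

Codon 1: AUG Met / GCU Ala — nonsynonymous.
Codon 2: CGG Arg / CGG Arg — identical.
Codon 3: AGA Arg / CGU Arg — synonymous.
Codon 4: CAU His / CAC His — synonymous.
Codon 5: CGA Arg / AGG Arg — synonymous.
Codon 6: CAU His / CAC His — synonymous.
Codon 7: CCU Pro / CCU Pro — identical.
Codon 8: GAA Glu / GAA Glu — identical.
Codon 9: CCC Pro / CCC Pro — identical.
Codon 10: UGU Cys / UGC Cys — synonymous.
Synonymous differences: 5.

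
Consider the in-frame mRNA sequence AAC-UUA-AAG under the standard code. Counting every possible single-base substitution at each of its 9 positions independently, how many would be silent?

4

Codon 1 (AAC, Asn): 1 synonymous substitution.
Codon 2 (UUA, Leu): 2 synonymous substitutions.
Codon 3 (AAG, Lys): 1 synonymous substitution.
Total: 1 + 2 + 1 = 4.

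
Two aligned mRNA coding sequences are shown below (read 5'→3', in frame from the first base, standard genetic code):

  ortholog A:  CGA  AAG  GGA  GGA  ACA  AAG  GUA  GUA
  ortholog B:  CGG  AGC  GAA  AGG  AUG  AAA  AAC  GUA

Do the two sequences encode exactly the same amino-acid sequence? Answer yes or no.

no

Codon 1: CGA Arg / CGG Arg — synonymous.
Codon 2: AAG Lys / AGC Ser — nonsynonymous.
Codon 3: GGA Gly / GAA Glu — nonsynonymous.
Codon 4: GGA Gly / AGG Arg — nonsynonymous.
Codon 5: ACA Thr / AUG Met — nonsynonymous.
Codon 6: AAG Lys / AAA Lys — synonymous.
Codon 7: GUA Val / AAC Asn — nonsynonymous.
Codon 8: GUA Val / GUA Val — identical.
Nonsynonymous differences: 5 → different protein.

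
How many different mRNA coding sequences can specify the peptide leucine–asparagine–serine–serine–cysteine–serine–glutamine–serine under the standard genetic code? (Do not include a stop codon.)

Leu: 6 codons.
Asn: 2 codons.
Ser: 6 codons.
Ser: 6 codons.
Cys: 2 codons.
Ser: 6 codons.
Gln: 2 codons.
Ser: 6 codons.
6 × 2 × 6 × 6 × 2 × 6 × 2 × 6 = 62208.

62208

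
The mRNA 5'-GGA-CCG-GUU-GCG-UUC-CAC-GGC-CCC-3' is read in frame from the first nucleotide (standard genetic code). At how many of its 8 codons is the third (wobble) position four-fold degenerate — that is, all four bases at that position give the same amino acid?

Codon 1 GGA (Gly): third position 4-fold.
Codon 2 CCG (Pro): third position 4-fold.
Codon 3 GUU (Val): third position 4-fold.
Codon 4 GCG (Ala): third position 4-fold.
Codon 5 UUC (Phe): third position 2-fold.
Codon 6 CAC (His): third position 2-fold.
Codon 7 GGC (Gly): third position 4-fold.
Codon 8 CCC (Pro): third position 4-fold.
Four-fold degenerate third positions: 6.

6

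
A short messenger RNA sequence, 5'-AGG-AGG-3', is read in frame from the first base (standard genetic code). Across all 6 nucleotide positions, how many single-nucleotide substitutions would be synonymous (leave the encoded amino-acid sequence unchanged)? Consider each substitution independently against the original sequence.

4

Codon 1 (AGG, Arg): 2 synonymous substitutions.
Codon 2 (AGG, Arg): 2 synonymous substitutions.
Total: 2 + 2 = 4.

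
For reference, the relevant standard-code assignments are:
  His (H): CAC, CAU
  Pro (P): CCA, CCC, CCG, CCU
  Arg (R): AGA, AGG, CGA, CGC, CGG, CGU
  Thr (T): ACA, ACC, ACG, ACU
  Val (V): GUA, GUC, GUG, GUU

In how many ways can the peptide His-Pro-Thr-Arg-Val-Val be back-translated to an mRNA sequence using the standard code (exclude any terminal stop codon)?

His: 2 codons.
Pro: 4 codons.
Thr: 4 codons.
Arg: 6 codons.
Val: 4 codons.
Val: 4 codons.
2 × 4 × 4 × 6 × 4 × 4 = 3072.

3072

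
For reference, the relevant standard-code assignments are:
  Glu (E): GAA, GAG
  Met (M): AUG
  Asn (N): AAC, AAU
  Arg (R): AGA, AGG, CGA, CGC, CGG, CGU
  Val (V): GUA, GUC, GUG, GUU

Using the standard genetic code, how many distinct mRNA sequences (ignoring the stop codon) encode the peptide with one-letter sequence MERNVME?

192

Met: 1 codon.
Glu: 2 codons.
Arg: 6 codons.
Asn: 2 codons.
Val: 4 codons.
Met: 1 codon.
Glu: 2 codons.
1 × 2 × 6 × 2 × 4 × 1 × 2 = 192.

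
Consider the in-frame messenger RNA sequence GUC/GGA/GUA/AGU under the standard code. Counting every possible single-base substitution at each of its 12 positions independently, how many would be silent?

Codon 1 (GUC, Val): 3 synonymous substitutions.
Codon 2 (GGA, Gly): 3 synonymous substitutions.
Codon 3 (GUA, Val): 3 synonymous substitutions.
Codon 4 (AGU, Ser): 1 synonymous substitution.
Total: 3 + 3 + 3 + 1 = 10.

10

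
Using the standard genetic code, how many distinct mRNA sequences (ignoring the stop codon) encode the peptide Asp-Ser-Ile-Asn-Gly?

288

Asp: 2 codons.
Ser: 6 codons.
Ile: 3 codons.
Asn: 2 codons.
Gly: 4 codons.
2 × 6 × 3 × 2 × 4 = 288.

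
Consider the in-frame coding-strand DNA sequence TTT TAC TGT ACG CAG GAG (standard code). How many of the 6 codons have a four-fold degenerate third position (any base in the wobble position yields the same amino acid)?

Codon 1 TTT (Phe): third position 2-fold.
Codon 2 TAC (Tyr): third position 2-fold.
Codon 3 TGT (Cys): third position 2-fold.
Codon 4 ACG (Thr): third position 4-fold.
Codon 5 CAG (Gln): third position 2-fold.
Codon 6 GAG (Glu): third position 2-fold.
Four-fold degenerate third positions: 1.

1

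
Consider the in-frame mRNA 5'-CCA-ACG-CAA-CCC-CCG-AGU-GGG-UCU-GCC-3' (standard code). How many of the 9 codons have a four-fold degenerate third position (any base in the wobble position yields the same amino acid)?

7

Codon 1 CCA (Pro): third position 4-fold.
Codon 2 ACG (Thr): third position 4-fold.
Codon 3 CAA (Gln): third position 2-fold.
Codon 4 CCC (Pro): third position 4-fold.
Codon 5 CCG (Pro): third position 4-fold.
Codon 6 AGU (Ser): third position 2-fold.
Codon 7 GGG (Gly): third position 4-fold.
Codon 8 UCU (Ser): third position 4-fold.
Codon 9 GCC (Ala): third position 4-fold.
Four-fold degenerate third positions: 7.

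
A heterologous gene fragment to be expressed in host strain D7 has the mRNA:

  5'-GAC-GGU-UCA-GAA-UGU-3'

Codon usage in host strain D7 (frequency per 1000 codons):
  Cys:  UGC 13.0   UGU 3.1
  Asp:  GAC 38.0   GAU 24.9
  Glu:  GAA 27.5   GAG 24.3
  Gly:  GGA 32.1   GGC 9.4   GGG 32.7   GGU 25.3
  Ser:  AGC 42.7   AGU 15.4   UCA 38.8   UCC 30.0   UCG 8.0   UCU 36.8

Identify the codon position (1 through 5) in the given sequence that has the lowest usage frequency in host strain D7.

Codon 1 GAC (Asp): 38.0 per 1000.
Codon 2 GGU (Gly): 25.3 per 1000.
Codon 3 UCA (Ser): 38.8 per 1000.
Codon 4 GAA (Glu): 27.5 per 1000.
Codon 5 UGU (Cys): 3.1 per 1000.
Lowest frequency is 3.1 at codon 5.

5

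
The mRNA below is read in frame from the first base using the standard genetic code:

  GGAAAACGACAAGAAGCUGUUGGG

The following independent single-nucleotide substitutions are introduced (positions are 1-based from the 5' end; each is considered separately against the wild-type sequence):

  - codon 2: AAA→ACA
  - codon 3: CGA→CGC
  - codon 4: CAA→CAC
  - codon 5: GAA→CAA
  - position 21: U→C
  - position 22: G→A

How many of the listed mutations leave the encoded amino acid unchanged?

2

Codon 2: AAA (Lys) → ACA (Thr) — missense.
Codon 3: CGA (Arg) → CGC (Arg) — synonymous.
Codon 4: CAA (Gln) → CAC (His) — missense.
Codon 5: GAA (Glu) → CAA (Gln) — missense.
Codon 7: GUU (Val) → GUC (Val) — synonymous.
Codon 8: GGG (Gly) → AGG (Arg) — missense.
Synonymous: 2 of 6.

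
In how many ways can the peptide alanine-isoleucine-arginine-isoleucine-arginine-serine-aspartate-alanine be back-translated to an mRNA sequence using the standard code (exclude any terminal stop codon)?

Ala: 4 codons.
Ile: 3 codons.
Arg: 6 codons.
Ile: 3 codons.
Arg: 6 codons.
Ser: 6 codons.
Asp: 2 codons.
Ala: 4 codons.
4 × 3 × 6 × 3 × 6 × 6 × 2 × 4 = 62208.

62208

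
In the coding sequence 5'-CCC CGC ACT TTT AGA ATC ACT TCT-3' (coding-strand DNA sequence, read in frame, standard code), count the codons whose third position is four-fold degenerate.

Codon 1 CCC (Pro): third position 4-fold.
Codon 2 CGC (Arg): third position 4-fold.
Codon 3 ACT (Thr): third position 4-fold.
Codon 4 TTT (Phe): third position 2-fold.
Codon 5 AGA (Arg): third position 2-fold.
Codon 6 ATC (Ile): third position 3-fold.
Codon 7 ACT (Thr): third position 4-fold.
Codon 8 TCT (Ser): third position 4-fold.
Four-fold degenerate third positions: 5.

5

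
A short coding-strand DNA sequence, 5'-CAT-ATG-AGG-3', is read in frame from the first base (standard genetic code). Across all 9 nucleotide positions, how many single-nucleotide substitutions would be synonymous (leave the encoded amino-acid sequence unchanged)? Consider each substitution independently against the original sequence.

Codon 1 (CAT, His): 1 synonymous substitution.
Codon 2 (ATG, Met): 0 synonymous substitutions.
Codon 3 (AGG, Arg): 2 synonymous substitutions.
Total: 1 + 0 + 2 = 3.

3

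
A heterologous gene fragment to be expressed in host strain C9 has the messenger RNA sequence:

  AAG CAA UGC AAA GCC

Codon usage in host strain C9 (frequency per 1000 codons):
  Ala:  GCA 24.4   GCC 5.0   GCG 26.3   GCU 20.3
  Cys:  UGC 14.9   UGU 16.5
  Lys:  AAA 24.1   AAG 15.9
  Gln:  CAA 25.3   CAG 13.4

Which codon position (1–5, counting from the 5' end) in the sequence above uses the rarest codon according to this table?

Codon 1 AAG (Lys): 15.9 per 1000.
Codon 2 CAA (Gln): 25.3 per 1000.
Codon 3 UGC (Cys): 14.9 per 1000.
Codon 4 AAA (Lys): 24.1 per 1000.
Codon 5 GCC (Ala): 5.0 per 1000.
Lowest frequency is 5.0 at codon 5.

5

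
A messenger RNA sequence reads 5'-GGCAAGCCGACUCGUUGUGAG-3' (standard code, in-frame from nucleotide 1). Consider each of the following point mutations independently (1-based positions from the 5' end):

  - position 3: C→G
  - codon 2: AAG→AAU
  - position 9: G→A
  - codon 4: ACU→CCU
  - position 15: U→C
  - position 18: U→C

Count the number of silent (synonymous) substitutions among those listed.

Codon 1: GGC (Gly) → GGG (Gly) — synonymous.
Codon 2: AAG (Lys) → AAU (Asn) — missense.
Codon 3: CCG (Pro) → CCA (Pro) — synonymous.
Codon 4: ACU (Thr) → CCU (Pro) — missense.
Codon 5: CGU (Arg) → CGC (Arg) — synonymous.
Codon 6: UGU (Cys) → UGC (Cys) — synonymous.
Synonymous: 4 of 6.

4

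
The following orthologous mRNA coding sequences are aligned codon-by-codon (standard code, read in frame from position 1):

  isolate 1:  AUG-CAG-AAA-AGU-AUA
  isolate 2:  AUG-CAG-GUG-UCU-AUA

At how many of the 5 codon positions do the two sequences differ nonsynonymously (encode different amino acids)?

Codon 1: AUG Met / AUG Met — identical.
Codon 2: CAG Gln / CAG Gln — identical.
Codon 3: AAA Lys / GUG Val — nonsynonymous.
Codon 4: AGU Ser / UCU Ser — synonymous.
Codon 5: AUA Ile / AUA Ile — identical.
Nonsynonymous differences: 1.

1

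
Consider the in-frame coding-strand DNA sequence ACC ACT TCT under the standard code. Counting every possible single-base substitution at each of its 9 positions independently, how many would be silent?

Codon 1 (ACC, Thr): 3 synonymous substitutions.
Codon 2 (ACT, Thr): 3 synonymous substitutions.
Codon 3 (TCT, Ser): 3 synonymous substitutions.
Total: 3 + 3 + 3 = 9.

9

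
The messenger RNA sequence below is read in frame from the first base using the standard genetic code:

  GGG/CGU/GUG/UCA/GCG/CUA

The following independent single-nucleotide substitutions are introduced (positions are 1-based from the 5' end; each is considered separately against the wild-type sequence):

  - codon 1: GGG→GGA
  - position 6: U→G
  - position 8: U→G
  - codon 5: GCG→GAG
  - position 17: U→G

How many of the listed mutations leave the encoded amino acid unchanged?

Codon 1: GGG (Gly) → GGA (Gly) — synonymous.
Codon 2: CGU (Arg) → CGG (Arg) — synonymous.
Codon 3: GUG (Val) → GGG (Gly) — missense.
Codon 5: GCG (Ala) → GAG (Glu) — missense.
Codon 6: CUA (Leu) → CGA (Arg) — missense.
Synonymous: 2 of 5.

2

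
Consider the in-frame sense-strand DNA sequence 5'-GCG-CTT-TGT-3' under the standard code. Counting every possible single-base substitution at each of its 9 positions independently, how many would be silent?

Codon 1 (GCG, Ala): 3 synonymous substitutions.
Codon 2 (CTT, Leu): 3 synonymous substitutions.
Codon 3 (TGT, Cys): 1 synonymous substitution.
Total: 3 + 3 + 1 = 7.

7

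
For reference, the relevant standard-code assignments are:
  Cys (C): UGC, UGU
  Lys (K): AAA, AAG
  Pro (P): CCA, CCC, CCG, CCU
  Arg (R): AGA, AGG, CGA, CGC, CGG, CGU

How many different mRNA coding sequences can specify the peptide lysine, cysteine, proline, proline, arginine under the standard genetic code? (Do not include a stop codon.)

Lys: 2 codons.
Cys: 2 codons.
Pro: 4 codons.
Pro: 4 codons.
Arg: 6 codons.
2 × 2 × 4 × 4 × 6 = 384.

384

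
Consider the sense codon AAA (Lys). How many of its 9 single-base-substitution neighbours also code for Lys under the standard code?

Position 1: none → 0 synonymous.
Position 2: none → 0 synonymous.
Position 3: AAG → 1 synonymous.
Total: 0 + 0 + 1 = 1.

1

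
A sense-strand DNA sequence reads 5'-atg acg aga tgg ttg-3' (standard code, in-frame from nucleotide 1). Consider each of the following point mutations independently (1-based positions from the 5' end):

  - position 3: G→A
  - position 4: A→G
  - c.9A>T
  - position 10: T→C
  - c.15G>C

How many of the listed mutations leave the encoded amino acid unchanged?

0

Codon 1: ATG (Met) → ATA (Ile) — missense.
Codon 2: ACG (Thr) → GCG (Ala) — missense.
Codon 3: AGA (Arg) → AGT (Ser) — missense.
Codon 4: TGG (Trp) → CGG (Arg) — missense.
Codon 5: TTG (Leu) → TTC (Phe) — missense.
Synonymous: 0 of 5.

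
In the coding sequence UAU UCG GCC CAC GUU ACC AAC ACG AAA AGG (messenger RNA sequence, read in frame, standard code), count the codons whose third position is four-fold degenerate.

5

Codon 1 UAU (Tyr): third position 2-fold.
Codon 2 UCG (Ser): third position 4-fold.
Codon 3 GCC (Ala): third position 4-fold.
Codon 4 CAC (His): third position 2-fold.
Codon 5 GUU (Val): third position 4-fold.
Codon 6 ACC (Thr): third position 4-fold.
Codon 7 AAC (Asn): third position 2-fold.
Codon 8 ACG (Thr): third position 4-fold.
Codon 9 AAA (Lys): third position 2-fold.
Codon 10 AGG (Arg): third position 2-fold.
Four-fold degenerate third positions: 5.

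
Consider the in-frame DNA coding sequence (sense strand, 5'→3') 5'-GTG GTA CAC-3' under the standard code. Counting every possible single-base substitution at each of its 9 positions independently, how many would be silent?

7

Codon 1 (GTG, Val): 3 synonymous substitutions.
Codon 2 (GTA, Val): 3 synonymous substitutions.
Codon 3 (CAC, His): 1 synonymous substitution.
Total: 3 + 3 + 1 = 7.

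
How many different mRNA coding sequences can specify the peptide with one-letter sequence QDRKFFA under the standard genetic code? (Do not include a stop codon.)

768

Gln: 2 codons.
Asp: 2 codons.
Arg: 6 codons.
Lys: 2 codons.
Phe: 2 codons.
Phe: 2 codons.
Ala: 4 codons.
2 × 2 × 6 × 2 × 2 × 2 × 4 = 768.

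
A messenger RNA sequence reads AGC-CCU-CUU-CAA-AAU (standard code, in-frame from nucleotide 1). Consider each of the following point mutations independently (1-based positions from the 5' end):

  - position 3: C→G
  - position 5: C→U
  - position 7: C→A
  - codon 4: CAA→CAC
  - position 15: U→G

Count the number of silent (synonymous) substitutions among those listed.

0

Codon 1: AGC (Ser) → AGG (Arg) — missense.
Codon 2: CCU (Pro) → CUU (Leu) — missense.
Codon 3: CUU (Leu) → AUU (Ile) — missense.
Codon 4: CAA (Gln) → CAC (His) — missense.
Codon 5: AAU (Asn) → AAG (Lys) — missense.
Synonymous: 0 of 5.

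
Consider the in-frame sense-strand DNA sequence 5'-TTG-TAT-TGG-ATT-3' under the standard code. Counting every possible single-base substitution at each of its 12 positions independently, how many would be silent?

5

Codon 1 (TTG, Leu): 2 synonymous substitutions.
Codon 2 (TAT, Tyr): 1 synonymous substitution.
Codon 3 (TGG, Trp): 0 synonymous substitutions.
Codon 4 (ATT, Ile): 2 synonymous substitutions.
Total: 2 + 1 + 0 + 2 = 5.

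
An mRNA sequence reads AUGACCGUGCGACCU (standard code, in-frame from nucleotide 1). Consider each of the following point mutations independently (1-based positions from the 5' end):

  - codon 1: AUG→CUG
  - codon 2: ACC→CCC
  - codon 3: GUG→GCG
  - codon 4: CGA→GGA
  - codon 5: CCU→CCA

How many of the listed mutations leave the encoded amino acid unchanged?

1

Codon 1: AUG (Met) → CUG (Leu) — missense.
Codon 2: ACC (Thr) → CCC (Pro) — missense.
Codon 3: GUG (Val) → GCG (Ala) — missense.
Codon 4: CGA (Arg) → GGA (Gly) — missense.
Codon 5: CCU (Pro) → CCA (Pro) — synonymous.
Synonymous: 1 of 5.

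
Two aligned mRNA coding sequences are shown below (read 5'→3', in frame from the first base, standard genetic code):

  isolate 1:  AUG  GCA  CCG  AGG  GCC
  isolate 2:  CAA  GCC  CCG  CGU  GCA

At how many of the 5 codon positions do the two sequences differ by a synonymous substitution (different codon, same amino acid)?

Codon 1: AUG Met / CAA Gln — nonsynonymous.
Codon 2: GCA Ala / GCC Ala — synonymous.
Codon 3: CCG Pro / CCG Pro — identical.
Codon 4: AGG Arg / CGU Arg — synonymous.
Codon 5: GCC Ala / GCA Ala — synonymous.
Synonymous differences: 3.

3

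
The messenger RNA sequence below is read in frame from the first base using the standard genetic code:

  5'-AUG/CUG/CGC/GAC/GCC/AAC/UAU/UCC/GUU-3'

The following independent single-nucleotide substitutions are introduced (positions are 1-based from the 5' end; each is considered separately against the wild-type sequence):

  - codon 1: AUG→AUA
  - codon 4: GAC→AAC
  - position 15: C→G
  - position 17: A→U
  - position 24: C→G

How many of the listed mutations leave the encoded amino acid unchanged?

2

Codon 1: AUG (Met) → AUA (Ile) — missense.
Codon 4: GAC (Asp) → AAC (Asn) — missense.
Codon 5: GCC (Ala) → GCG (Ala) — synonymous.
Codon 6: AAC (Asn) → AUC (Ile) — missense.
Codon 8: UCC (Ser) → UCG (Ser) — synonymous.
Synonymous: 2 of 5.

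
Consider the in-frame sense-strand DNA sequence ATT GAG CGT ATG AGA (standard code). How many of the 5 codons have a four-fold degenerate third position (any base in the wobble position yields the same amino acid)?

1

Codon 1 ATT (Ile): third position 3-fold.
Codon 2 GAG (Glu): third position 2-fold.
Codon 3 CGT (Arg): third position 4-fold.
Codon 4 ATG (Met): third position 1-fold.
Codon 5 AGA (Arg): third position 2-fold.
Four-fold degenerate third positions: 1.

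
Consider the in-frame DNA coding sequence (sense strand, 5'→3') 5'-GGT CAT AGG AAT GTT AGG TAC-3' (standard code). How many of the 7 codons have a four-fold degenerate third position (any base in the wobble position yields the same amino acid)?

Codon 1 GGT (Gly): third position 4-fold.
Codon 2 CAT (His): third position 2-fold.
Codon 3 AGG (Arg): third position 2-fold.
Codon 4 AAT (Asn): third position 2-fold.
Codon 5 GTT (Val): third position 4-fold.
Codon 6 AGG (Arg): third position 2-fold.
Codon 7 TAC (Tyr): third position 2-fold.
Four-fold degenerate third positions: 2.

2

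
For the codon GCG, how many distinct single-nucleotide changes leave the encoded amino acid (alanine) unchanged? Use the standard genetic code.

3

Position 1: none → 0 synonymous.
Position 2: none → 0 synonymous.
Position 3: GCU, GCC, GCA → 3 synonymous.
Total: 0 + 0 + 3 = 3.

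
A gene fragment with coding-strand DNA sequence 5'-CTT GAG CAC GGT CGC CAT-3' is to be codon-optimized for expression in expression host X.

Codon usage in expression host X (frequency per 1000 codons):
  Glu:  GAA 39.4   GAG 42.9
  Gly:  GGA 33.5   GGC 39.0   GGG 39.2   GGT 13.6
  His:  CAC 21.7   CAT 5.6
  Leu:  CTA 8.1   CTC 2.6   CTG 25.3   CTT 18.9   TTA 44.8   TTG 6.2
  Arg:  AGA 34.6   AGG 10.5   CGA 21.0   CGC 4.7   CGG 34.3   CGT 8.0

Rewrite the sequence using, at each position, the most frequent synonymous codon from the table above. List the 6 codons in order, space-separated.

Codon 1 (Leu): best is TTA at 44.8.
Codon 2 (Glu): best is GAG at 42.9.
Codon 3 (His): best is CAC at 21.7.
Codon 4 (Gly): best is GGG at 39.2.
Codon 5 (Arg): best is AGA at 34.6.
Codon 6 (His): best is CAC at 21.7.

TTA GAG CAC GGG AGA CAC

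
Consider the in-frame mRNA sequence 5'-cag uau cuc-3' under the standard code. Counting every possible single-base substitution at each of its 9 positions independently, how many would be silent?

Codon 1 (CAG, Gln): 1 synonymous substitution.
Codon 2 (UAU, Tyr): 1 synonymous substitution.
Codon 3 (CUC, Leu): 3 synonymous substitutions.
Total: 1 + 1 + 3 = 5.

5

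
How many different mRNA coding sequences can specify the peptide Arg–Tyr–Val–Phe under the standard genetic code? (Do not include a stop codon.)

96

Arg: 6 codons.
Tyr: 2 codons.
Val: 4 codons.
Phe: 2 codons.
6 × 2 × 4 × 2 = 96.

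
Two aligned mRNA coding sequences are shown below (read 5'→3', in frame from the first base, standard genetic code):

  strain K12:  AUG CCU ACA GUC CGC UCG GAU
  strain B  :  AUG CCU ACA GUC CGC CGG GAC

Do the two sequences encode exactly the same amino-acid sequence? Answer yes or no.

Codon 1: AUG Met / AUG Met — identical.
Codon 2: CCU Pro / CCU Pro — identical.
Codon 3: ACA Thr / ACA Thr — identical.
Codon 4: GUC Val / GUC Val — identical.
Codon 5: CGC Arg / CGC Arg — identical.
Codon 6: UCG Ser / CGG Arg — nonsynonymous.
Codon 7: GAU Asp / GAC Asp — synonymous.
Nonsynonymous differences: 1 → different protein.

no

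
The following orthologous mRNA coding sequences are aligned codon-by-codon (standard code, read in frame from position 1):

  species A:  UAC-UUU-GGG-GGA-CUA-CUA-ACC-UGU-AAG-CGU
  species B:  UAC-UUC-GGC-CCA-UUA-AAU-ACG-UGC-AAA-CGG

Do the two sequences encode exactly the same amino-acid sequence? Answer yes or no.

no

Codon 1: UAC Tyr / UAC Tyr — identical.
Codon 2: UUU Phe / UUC Phe — synonymous.
Codon 3: GGG Gly / GGC Gly — synonymous.
Codon 4: GGA Gly / CCA Pro — nonsynonymous.
Codon 5: CUA Leu / UUA Leu — synonymous.
Codon 6: CUA Leu / AAU Asn — nonsynonymous.
Codon 7: ACC Thr / ACG Thr — synonymous.
Codon 8: UGU Cys / UGC Cys — synonymous.
Codon 9: AAG Lys / AAA Lys — synonymous.
Codon 10: CGU Arg / CGG Arg — synonymous.
Nonsynonymous differences: 2 → different protein.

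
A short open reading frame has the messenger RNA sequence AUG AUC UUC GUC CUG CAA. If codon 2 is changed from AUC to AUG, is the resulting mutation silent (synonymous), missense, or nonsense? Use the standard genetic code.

Position 6 falls in codon 2: AUC → Ile.
After the substitution the codon is AUG → Met.
Ile ≠ Met, so this is a missense mutation.

missense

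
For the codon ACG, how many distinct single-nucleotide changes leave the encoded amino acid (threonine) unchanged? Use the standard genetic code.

Position 1: none → 0 synonymous.
Position 2: none → 0 synonymous.
Position 3: ACU, ACC, ACA → 3 synonymous.
Total: 0 + 0 + 3 = 3.

3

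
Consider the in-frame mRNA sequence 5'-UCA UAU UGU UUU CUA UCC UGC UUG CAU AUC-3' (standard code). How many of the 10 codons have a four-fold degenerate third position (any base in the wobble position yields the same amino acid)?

3

Codon 1 UCA (Ser): third position 4-fold.
Codon 2 UAU (Tyr): third position 2-fold.
Codon 3 UGU (Cys): third position 2-fold.
Codon 4 UUU (Phe): third position 2-fold.
Codon 5 CUA (Leu): third position 4-fold.
Codon 6 UCC (Ser): third position 4-fold.
Codon 7 UGC (Cys): third position 2-fold.
Codon 8 UUG (Leu): third position 2-fold.
Codon 9 CAU (His): third position 2-fold.
Codon 10 AUC (Ile): third position 3-fold.
Four-fold degenerate third positions: 3.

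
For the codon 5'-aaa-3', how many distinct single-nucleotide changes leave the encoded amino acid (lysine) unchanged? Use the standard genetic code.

Position 1: none → 0 synonymous.
Position 2: none → 0 synonymous.
Position 3: AAG → 1 synonymous.
Total: 0 + 0 + 1 = 1.

1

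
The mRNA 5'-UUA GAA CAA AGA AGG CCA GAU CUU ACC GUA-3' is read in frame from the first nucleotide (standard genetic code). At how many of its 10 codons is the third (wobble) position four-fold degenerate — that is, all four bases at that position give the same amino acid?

4

Codon 1 UUA (Leu): third position 2-fold.
Codon 2 GAA (Glu): third position 2-fold.
Codon 3 CAA (Gln): third position 2-fold.
Codon 4 AGA (Arg): third position 2-fold.
Codon 5 AGG (Arg): third position 2-fold.
Codon 6 CCA (Pro): third position 4-fold.
Codon 7 GAU (Asp): third position 2-fold.
Codon 8 CUU (Leu): third position 4-fold.
Codon 9 ACC (Thr): third position 4-fold.
Codon 10 GUA (Val): third position 4-fold.
Four-fold degenerate third positions: 4.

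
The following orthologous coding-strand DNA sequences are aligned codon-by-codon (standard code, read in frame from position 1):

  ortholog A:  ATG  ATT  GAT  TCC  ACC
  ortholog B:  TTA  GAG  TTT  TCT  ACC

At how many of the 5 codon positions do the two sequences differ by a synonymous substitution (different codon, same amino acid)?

Codon 1: ATG Met / TTA Leu — nonsynonymous.
Codon 2: ATT Ile / GAG Glu — nonsynonymous.
Codon 3: GAT Asp / TTT Phe — nonsynonymous.
Codon 4: TCC Ser / TCT Ser — synonymous.
Codon 5: ACC Thr / ACC Thr — identical.
Synonymous differences: 1.

1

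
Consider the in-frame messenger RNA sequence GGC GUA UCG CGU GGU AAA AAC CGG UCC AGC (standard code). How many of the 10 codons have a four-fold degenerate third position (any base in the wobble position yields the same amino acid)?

Codon 1 GGC (Gly): third position 4-fold.
Codon 2 GUA (Val): third position 4-fold.
Codon 3 UCG (Ser): third position 4-fold.
Codon 4 CGU (Arg): third position 4-fold.
Codon 5 GGU (Gly): third position 4-fold.
Codon 6 AAA (Lys): third position 2-fold.
Codon 7 AAC (Asn): third position 2-fold.
Codon 8 CGG (Arg): third position 4-fold.
Codon 9 UCC (Ser): third position 4-fold.
Codon 10 AGC (Ser): third position 2-fold.
Four-fold degenerate third positions: 7.

7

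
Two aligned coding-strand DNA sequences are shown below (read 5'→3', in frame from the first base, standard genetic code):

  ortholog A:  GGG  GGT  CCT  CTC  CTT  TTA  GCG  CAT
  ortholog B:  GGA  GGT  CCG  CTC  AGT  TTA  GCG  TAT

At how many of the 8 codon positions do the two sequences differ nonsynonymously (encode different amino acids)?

Codon 1: GGG Gly / GGA Gly — synonymous.
Codon 2: GGT Gly / GGT Gly — identical.
Codon 3: CCT Pro / CCG Pro — synonymous.
Codon 4: CTC Leu / CTC Leu — identical.
Codon 5: CTT Leu / AGT Ser — nonsynonymous.
Codon 6: TTA Leu / TTA Leu — identical.
Codon 7: GCG Ala / GCG Ala — identical.
Codon 8: CAT His / TAT Tyr — nonsynonymous.
Nonsynonymous differences: 2.

2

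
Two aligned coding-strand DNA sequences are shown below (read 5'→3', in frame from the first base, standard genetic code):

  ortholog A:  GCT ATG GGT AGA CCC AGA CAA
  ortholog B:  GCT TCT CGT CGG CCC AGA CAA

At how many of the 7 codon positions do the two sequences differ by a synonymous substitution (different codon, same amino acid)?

1

Codon 1: GCT Ala / GCT Ala — identical.
Codon 2: ATG Met / TCT Ser — nonsynonymous.
Codon 3: GGT Gly / CGT Arg — nonsynonymous.
Codon 4: AGA Arg / CGG Arg — synonymous.
Codon 5: CCC Pro / CCC Pro — identical.
Codon 6: AGA Arg / AGA Arg — identical.
Codon 7: CAA Gln / CAA Gln — identical.
Synonymous differences: 1.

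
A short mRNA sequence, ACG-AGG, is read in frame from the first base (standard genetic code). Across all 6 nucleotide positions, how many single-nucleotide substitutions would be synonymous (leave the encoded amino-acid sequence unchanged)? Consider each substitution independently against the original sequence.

Codon 1 (ACG, Thr): 3 synonymous substitutions.
Codon 2 (AGG, Arg): 2 synonymous substitutions.
Total: 3 + 2 = 5.

5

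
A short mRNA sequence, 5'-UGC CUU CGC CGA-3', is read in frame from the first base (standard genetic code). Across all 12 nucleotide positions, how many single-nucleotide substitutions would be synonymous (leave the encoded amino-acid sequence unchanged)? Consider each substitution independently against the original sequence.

Codon 1 (UGC, Cys): 1 synonymous substitution.
Codon 2 (CUU, Leu): 3 synonymous substitutions.
Codon 3 (CGC, Arg): 3 synonymous substitutions.
Codon 4 (CGA, Arg): 4 synonymous substitutions.
Total: 1 + 3 + 3 + 4 = 11.

11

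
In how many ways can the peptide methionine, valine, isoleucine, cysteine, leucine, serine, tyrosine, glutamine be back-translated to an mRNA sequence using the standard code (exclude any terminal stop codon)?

Met: 1 codon.
Val: 4 codons.
Ile: 3 codons.
Cys: 2 codons.
Leu: 6 codons.
Ser: 6 codons.
Tyr: 2 codons.
Gln: 2 codons.
1 × 4 × 3 × 2 × 6 × 6 × 2 × 2 = 3456.

3456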